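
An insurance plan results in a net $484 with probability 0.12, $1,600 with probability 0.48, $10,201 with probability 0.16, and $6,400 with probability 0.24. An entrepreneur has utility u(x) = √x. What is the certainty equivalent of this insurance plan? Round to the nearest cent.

E[u] = 0.12·√484 + 0.48·√1600 + 0.16·√10201 + 0.24·√6400 = 0.12·22 + 0.48·40 + 0.16·101 + 0.24·80 = 57.2
CE = (57.2)² = 3271.84

$3,271.84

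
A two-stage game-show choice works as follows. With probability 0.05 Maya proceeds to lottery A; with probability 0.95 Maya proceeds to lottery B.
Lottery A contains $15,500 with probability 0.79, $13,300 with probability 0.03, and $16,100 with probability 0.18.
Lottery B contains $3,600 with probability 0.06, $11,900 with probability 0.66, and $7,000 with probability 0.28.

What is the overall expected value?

EV(A) = 0.79 × 15500 + 0.03 × 13300 + 0.18 × 16100 = 12245 + 399 + 2898 = 15542
EV(B) = 0.06 × 3600 + 0.66 × 11900 + 0.28 × 7000 = 216 + 7854 + 1960 = 10030
Overall = 0.05 × 15542 + 0.95 × 10030 = 777.1 + 9528.5 = 10305.6

$10,305.60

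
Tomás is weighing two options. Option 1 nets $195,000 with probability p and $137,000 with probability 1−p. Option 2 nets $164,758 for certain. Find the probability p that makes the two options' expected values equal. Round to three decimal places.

p·195000 + (1−p)·137000 = 164758
58000p + 137000 = 164758
p = (164758 − 137000) / 58000

p = 0.479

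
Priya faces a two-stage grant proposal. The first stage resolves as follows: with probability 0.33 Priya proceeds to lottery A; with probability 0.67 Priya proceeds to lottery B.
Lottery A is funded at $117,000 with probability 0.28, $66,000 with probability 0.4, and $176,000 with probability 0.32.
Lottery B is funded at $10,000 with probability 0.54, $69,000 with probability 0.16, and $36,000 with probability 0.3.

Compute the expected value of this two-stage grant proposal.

EV(A) = 0.28 × 117000 + 0.4 × 66000 + 0.32 × 176000 = 32760 + 26400 + 56320 = 115480
EV(B) = 0.54 × 10000 + 0.16 × 69000 + 0.3 × 36000 = 5400 + 11040 + 10800 = 27240
Overall = 0.33 × 115480 + 0.67 × 27240 = 38108.4 + 18250.8 = 56359.2

$56,359.20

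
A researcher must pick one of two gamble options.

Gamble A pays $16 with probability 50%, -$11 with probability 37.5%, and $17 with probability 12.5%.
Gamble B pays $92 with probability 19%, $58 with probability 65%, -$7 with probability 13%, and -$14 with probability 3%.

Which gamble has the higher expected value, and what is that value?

Gamble B ($53.85)

Gamble A = 0.5 × 16 + 0.375 × (-11) + 0.125 × 17 = 8 − 4.125 + 2.125 = 6
Gamble B = 0.19 × 92 + 0.65 × 58 + 0.13 × (-7) + 0.03 × (-14) = 17.48 + 37.7 − 0.91 − 0.42 = 53.85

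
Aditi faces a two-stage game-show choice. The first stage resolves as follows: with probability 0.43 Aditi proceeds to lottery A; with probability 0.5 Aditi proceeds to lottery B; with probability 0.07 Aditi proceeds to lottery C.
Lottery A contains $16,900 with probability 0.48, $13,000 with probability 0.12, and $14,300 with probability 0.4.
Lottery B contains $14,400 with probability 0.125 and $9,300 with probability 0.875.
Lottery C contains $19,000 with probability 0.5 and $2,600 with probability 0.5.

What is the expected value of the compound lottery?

$12,343.31

EV(A) = 0.48 × 16900 + 0.12 × 13000 + 0.4 × 14300 = 8112 + 1560 + 5720 = 15392
EV(B) = 0.125 × 14400 + 0.875 × 9300 = 1800 + 8137.5 = 9937.5
EV(C) = 0.5 × 19000 + 0.5 × 2600 = 9500 + 1300 = 10800
Overall = 0.43 × 15392 + 0.5 × 9937.5 + 0.07 × 10800 = 6618.56 + 4968.75 + 756 = 12343.31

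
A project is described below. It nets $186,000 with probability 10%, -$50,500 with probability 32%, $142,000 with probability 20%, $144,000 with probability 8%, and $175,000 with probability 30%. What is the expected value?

$94,860

EV = 0.1 × 186000 + 0.32 × (-50500) + 0.2 × 142000 + 0.08 × 144000 + 0.3 × 175000 = 18600 − 16160 + 28400 + 11520 + 52500 = 94860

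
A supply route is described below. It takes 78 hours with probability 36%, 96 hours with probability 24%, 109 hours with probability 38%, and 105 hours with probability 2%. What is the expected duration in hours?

EV = 0.36 × 78 + 0.24 × 96 + 0.38 × 109 + 0.02 × 105 = 28.08 + 23.04 + 41.42 + 2.1 = 94.64

94.64 hours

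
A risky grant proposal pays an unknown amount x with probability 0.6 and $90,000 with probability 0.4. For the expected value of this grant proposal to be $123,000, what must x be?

x = $145,000

0.6·x + 0.4·90000 = 123000
0.6·x = 123000 − 36000 = 87000
x = 87000 / 0.6 = 145000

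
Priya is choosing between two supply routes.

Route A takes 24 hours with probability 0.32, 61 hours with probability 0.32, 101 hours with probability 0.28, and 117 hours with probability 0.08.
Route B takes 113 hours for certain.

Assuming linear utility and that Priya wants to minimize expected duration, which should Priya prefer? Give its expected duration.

Route A (64.84 hours)

Route A = 0.32 × 24 + 0.32 × 61 + 0.28 × 101 + 0.08 × 117 = 7.68 + 19.52 + 28.28 + 9.36 = 64.84
Route B: 113 (certain)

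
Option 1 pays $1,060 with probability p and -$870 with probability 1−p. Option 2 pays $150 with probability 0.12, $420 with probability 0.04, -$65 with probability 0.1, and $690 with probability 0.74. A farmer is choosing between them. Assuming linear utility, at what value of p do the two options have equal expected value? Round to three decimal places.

p = 0.730

EV(Option 2) = 0.12 × 150 + 0.04 × 420 + 0.1 × (-65) + 0.74 × 690 = 18 + 16.8 − 6.5 + 510.6 = 538.9
p·1060 + (1−p)·(-870) = 538.9
1930p − 870 = 538.9
p = (538.9 + 870) / 1930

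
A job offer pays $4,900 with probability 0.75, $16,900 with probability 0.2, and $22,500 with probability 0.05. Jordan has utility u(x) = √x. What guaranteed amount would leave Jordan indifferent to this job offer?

$7,396

E[u] = 0.75·√4900 + 0.2·√16900 + 0.05·√22500 = 0.75·70 + 0.2·130 + 0.05·150 = 86
CE = (86)² = 7396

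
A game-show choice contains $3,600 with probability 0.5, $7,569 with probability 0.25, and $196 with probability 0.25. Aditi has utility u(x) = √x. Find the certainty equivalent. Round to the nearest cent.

E[u] = 0.5·√3600 + 0.25·√7569 + 0.25·√196 = 0.5·60 + 0.25·87 + 0.25·14 = 55.25
CE = (55.25)² = 3052.5625

$3,052.56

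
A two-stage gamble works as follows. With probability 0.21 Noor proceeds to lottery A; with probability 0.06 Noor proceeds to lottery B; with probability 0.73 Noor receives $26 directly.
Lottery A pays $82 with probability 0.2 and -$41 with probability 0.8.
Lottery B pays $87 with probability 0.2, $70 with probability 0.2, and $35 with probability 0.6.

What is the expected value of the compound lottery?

EV(A) = 0.2 × 82 + 0.8 × (-41) = 16.4 − 32.8 = -16.4
EV(B) = 0.2 × 87 + 0.2 × 70 + 0.6 × 35 = 17.4 + 14 + 21 = 52.4
Branch C: 26 (certain)
Overall = 0.21 × (-16.4) + 0.06 × 52.4 + 0.73 × 26 = -3.444 + 3.144 + 18.98 = 18.68

$18.68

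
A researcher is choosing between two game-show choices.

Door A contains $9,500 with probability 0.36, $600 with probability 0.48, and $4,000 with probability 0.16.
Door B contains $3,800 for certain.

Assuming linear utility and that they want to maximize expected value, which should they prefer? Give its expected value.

Door A ($4,348)

Door A = 0.36 × 9500 + 0.48 × 600 + 0.16 × 4000 = 3420 + 288 + 640 = 4348
Door B: 3800 (certain)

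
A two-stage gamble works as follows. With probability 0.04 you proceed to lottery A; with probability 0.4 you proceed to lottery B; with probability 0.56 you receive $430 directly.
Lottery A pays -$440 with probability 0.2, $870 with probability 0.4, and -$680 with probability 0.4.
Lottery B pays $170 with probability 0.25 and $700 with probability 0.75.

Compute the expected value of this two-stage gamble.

EV(A) = 0.2 × (-440) + 0.4 × 870 + 0.4 × (-680) = -88 + 348 − 272 = -12
EV(B) = 0.25 × 170 + 0.75 × 700 = 42.5 + 525 = 567.5
Branch C: 430 (certain)
Overall = 0.04 × (-12) + 0.4 × 567.5 + 0.56 × 430 = -0.48 + 227 + 240.8 = 467.32

$467.32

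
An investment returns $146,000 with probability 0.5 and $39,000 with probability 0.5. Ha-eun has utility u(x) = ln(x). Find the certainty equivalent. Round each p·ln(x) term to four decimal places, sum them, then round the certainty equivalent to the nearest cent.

E[u] = 0.5·ln(146000) + 0.5·ln(39000) = 5.9457 + 5.2857 = 11.2314
CE = e^11.2314 ≈ 75463.17

$75,463.17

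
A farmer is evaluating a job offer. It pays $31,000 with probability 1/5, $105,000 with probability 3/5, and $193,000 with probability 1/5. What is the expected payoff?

$107,800

EV = 1/5 × 31000 + 3/5 × 105000 + 1/5 × 193000 = 6200 + 63000 + 38600 = 107800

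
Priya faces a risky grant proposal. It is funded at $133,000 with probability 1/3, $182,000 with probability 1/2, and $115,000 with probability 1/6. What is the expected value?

$154,500

EV = 1/3 × 133000 + 1/2 × 182000 + 1/6 × 115000 = 44333.3333 + 91000 + 19166.6667 = 154500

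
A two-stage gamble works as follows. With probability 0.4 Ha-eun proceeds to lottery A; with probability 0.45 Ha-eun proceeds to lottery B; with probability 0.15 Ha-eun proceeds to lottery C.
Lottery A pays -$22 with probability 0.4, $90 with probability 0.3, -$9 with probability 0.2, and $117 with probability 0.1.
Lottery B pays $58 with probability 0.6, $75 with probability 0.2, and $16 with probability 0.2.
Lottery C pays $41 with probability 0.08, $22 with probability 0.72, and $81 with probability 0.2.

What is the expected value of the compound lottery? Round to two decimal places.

$40.39

EV(A) = 0.4 × (-22) + 0.3 × 90 + 0.2 × (-9) + 0.1 × 117 = -8.8 + 27 − 1.8 + 11.7 = 28.1
EV(B) = 0.6 × 58 + 0.2 × 75 + 0.2 × 16 = 34.8 + 15 + 3.2 = 53
EV(C) = 0.08 × 41 + 0.72 × 22 + 0.2 × 81 = 3.28 + 15.84 + 16.2 = 35.32
Overall = 0.4 × 28.1 + 0.45 × 53 + 0.15 × 35.32 = 11.24 + 23.85 + 5.298 = 40.388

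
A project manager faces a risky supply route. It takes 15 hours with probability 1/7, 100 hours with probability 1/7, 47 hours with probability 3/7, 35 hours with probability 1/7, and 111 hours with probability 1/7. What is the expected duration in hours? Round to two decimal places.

57.43 hours

EV = 1/7 × 15 + 1/7 × 100 + 3/7 × 47 + 1/7 × 35 + 1/7 × 111 = 2.1429 + 14.2857 + 20.1429 + 5 + 15.8571 = 57.4286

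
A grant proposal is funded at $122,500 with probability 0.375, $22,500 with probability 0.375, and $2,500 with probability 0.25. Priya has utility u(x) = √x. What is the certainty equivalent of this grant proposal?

$40,000

E[u] = 0.375·√122500 + 0.375·√22500 + 0.25·√2500 = 0.375·350 + 0.375·150 + 0.25·50 = 200
CE = (200)² = 40000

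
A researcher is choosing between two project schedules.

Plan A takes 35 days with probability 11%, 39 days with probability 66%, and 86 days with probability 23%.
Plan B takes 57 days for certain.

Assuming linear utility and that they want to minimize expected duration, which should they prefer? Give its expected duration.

Plan A (49.37 days)

Plan A = 0.11 × 35 + 0.66 × 39 + 0.23 × 86 = 3.85 + 25.74 + 19.78 = 49.37
Plan B: 57 (certain)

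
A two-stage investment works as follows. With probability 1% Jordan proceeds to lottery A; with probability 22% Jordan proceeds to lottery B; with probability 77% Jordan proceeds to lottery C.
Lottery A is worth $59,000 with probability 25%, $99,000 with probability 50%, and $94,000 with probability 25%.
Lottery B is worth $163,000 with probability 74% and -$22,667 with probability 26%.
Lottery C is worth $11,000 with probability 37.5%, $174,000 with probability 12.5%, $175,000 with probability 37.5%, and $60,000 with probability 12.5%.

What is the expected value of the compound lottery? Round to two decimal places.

EV(A) = 0.25 × 59000 + 0.5 × 99000 + 0.25 × 94000 = 14750 + 49500 + 23500 = 87750
EV(B) = 0.74 × 163000 + 0.26 × (-22667) = 120620 − 5893.42 = 114726.58
EV(C) = 0.375 × 11000 + 0.125 × 174000 + 0.375 × 175000 + 0.125 × 60000 = 4125 + 21750 + 65625 + 7500 = 99000
Overall = 0.01 × 87750 + 0.22 × 114726.58 + 0.77 × 99000 = 877.5 + 25239.8476 + 76230 = 102347.3476

$102,347.35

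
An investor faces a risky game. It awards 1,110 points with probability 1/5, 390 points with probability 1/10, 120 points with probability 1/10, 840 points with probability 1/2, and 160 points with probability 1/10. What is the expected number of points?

EV = 1/5 × 1110 + 1/10 × 390 + 1/10 × 120 + 1/2 × 840 + 1/10 × 160 = 222 + 39 + 12 + 420 + 16 = 709

709 points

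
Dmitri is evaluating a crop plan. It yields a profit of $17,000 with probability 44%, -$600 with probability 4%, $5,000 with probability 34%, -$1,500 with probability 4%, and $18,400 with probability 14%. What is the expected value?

$11,672

EV = 0.44 × 17000 + 0.04 × (-600) + 0.34 × 5000 + 0.04 × (-1500) + 0.14 × 18400 = 7480 − 24 + 1700 − 60 + 2576 = 11672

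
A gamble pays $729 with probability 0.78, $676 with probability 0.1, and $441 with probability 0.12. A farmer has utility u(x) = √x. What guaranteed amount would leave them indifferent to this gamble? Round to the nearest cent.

E[u] = 0.78·√729 + 0.1·√676 + 0.12·√441 = 0.78·27 + 0.1·26 + 0.12·21 = 26.18
CE = (26.18)² = 685.3924

$685.39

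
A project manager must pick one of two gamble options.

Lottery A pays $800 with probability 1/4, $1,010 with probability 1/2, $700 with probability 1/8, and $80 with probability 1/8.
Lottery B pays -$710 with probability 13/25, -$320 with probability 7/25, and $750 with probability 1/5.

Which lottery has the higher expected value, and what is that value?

Lottery A = 1/4 × 800 + 1/2 × 1010 + 1/8 × 700 + 1/8 × 80 = 200 + 505 + 87.5 + 10 = 802.5
Lottery B = 13/25 × (-710) + 7/25 × (-320) + 1/5 × 750 = -369.2 − 89.6 + 150 = -308.8

Lottery A ($802.50)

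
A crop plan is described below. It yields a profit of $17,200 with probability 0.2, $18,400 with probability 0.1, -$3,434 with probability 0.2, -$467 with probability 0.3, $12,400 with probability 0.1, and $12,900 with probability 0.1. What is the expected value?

EV = 0.2 × 17200 + 0.1 × 18400 + 0.2 × (-3434) + 0.3 × (-467) + 0.1 × 12400 + 0.1 × 12900 = 3440 + 1840 − 686.8 − 140.1 + 1240 + 1290 = 6983.1

$6,983.10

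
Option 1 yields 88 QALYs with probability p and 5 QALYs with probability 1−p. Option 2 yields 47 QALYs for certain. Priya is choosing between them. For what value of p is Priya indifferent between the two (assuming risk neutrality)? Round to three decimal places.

p = 0.506

p·88 + (1−p)·5 = 47
83p + 5 = 47
p = (47 − 5) / 83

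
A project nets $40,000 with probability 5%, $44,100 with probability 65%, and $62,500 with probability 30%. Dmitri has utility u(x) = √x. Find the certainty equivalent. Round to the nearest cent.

$49,062.25

E[u] = 0.05·√40000 + 0.65·√44100 + 0.3·√62500 = 0.05·200 + 0.65·210 + 0.3·250 = 221.5
CE = (221.5)² = 49062.25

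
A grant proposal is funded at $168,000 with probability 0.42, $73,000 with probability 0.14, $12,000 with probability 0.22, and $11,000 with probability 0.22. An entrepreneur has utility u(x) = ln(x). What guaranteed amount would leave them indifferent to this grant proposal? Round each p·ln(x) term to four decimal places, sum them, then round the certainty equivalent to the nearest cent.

$45,922.02

E[u] = 0.42·ln(168000) + 0.14·ln(73000) + 0.22·ln(12000) + 0.22·ln(11000) = 5.0533 + 1.5678 + 2.0664 + 2.0472 = 10.7347
CE = e^10.7347 ≈ 45922.02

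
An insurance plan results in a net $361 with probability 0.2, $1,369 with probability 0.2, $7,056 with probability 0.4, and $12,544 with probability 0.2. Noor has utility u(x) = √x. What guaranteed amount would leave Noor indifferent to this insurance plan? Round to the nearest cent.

$4,515.84

E[u] = 0.2·√361 + 0.2·√1369 + 0.4·√7056 + 0.2·√12544 = 0.2·19 + 0.2·37 + 0.4·84 + 0.2·112 = 67.2
CE = (67.2)² = 4515.84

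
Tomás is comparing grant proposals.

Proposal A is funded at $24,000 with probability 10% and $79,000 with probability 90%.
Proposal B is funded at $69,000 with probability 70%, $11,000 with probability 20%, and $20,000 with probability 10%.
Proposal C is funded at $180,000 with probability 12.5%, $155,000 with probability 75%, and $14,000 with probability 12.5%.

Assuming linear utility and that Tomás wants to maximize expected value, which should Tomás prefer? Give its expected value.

Proposal C ($140,500)

Proposal A = 0.1 × 24000 + 0.9 × 79000 = 2400 + 71100 = 73500
Proposal B = 0.7 × 69000 + 0.2 × 11000 + 0.1 × 20000 = 48300 + 2200 + 2000 = 52500
Proposal C = 0.125 × 180000 + 0.75 × 155000 + 0.125 × 14000 = 22500 + 116250 + 1750 = 140500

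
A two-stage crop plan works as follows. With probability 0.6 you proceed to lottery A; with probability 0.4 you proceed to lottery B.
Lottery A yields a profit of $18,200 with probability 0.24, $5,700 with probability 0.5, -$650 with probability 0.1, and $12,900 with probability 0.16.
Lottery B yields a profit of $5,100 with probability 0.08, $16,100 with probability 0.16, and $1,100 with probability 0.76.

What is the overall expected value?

$7,058.20

EV(A) = 0.24 × 18200 + 0.5 × 5700 + 0.1 × (-650) + 0.16 × 12900 = 4368 + 2850 − 65 + 2064 = 9217
EV(B) = 0.08 × 5100 + 0.16 × 16100 + 0.76 × 1100 = 408 + 2576 + 836 = 3820
Overall = 0.6 × 9217 + 0.4 × 3820 = 5530.2 + 1528 = 7058.2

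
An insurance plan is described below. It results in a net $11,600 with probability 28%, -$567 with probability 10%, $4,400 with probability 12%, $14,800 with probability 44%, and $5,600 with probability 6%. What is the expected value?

$10,567.30

EV = 0.28 × 11600 + 0.1 × (-567) + 0.12 × 4400 + 0.44 × 14800 + 0.06 × 5600 = 3248 − 56.7 + 528 + 6512 + 336 = 10567.3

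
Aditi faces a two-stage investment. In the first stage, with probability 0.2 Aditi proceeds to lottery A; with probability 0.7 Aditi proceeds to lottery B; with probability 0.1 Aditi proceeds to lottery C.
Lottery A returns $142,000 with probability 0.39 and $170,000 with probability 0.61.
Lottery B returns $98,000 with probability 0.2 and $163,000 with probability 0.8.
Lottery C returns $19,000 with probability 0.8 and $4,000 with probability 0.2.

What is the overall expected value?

EV(A) = 0.39 × 142000 + 0.61 × 170000 = 55380 + 103700 = 159080
EV(B) = 0.2 × 98000 + 0.8 × 163000 = 19600 + 130400 = 150000
EV(C) = 0.8 × 19000 + 0.2 × 4000 = 15200 + 800 = 16000
Overall = 0.2 × 159080 + 0.7 × 150000 + 0.1 × 16000 = 31816 + 105000 + 1600 = 138416

$138,416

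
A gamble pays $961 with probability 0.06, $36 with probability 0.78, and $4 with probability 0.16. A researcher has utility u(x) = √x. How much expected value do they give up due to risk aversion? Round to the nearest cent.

$39.32

E[u] = 0.06·√961 + 0.78·√36 + 0.16·√4 = 0.06·31 + 0.78·6 + 0.16·2 = 6.86
CE = (6.86)² = 47.0596
Risk premium = EV − CE = 86.38 − 47.0596 = 39.3204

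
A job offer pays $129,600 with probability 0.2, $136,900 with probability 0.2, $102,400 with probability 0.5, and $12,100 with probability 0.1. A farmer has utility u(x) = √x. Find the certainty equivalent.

E[u] = 0.2·√129600 + 0.2·√136900 + 0.5·√102400 + 0.1·√12100 = 0.2·360 + 0.2·370 + 0.5·320 + 0.1·110 = 317
CE = (317)² = 100489

$100,489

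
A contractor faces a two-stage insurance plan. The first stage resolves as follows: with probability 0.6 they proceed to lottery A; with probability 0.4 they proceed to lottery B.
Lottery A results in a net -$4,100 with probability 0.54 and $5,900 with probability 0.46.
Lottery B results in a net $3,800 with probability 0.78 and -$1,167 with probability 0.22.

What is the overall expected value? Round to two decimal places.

EV(A) = 0.54 × (-4100) + 0.46 × 5900 = -2214 + 2714 = 500
EV(B) = 0.78 × 3800 + 0.22 × (-1167) = 2964 − 256.74 = 2707.26
Overall = 0.6 × 500 + 0.4 × 2707.26 = 300 + 1082.904 = 1382.904

$1,382.90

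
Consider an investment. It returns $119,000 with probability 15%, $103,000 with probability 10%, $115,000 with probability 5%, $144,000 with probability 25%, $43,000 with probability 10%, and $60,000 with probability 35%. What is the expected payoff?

$95,200

EV = 0.15 × 119000 + 0.1 × 103000 + 0.05 × 115000 + 0.25 × 144000 + 0.1 × 43000 + 0.35 × 60000 = 17850 + 10300 + 5750 + 36000 + 4300 + 21000 = 95200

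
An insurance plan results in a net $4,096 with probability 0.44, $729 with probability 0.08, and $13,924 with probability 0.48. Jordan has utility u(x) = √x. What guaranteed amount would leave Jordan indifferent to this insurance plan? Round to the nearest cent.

E[u] = 0.44·√4096 + 0.08·√729 + 0.48·√13924 = 0.44·64 + 0.08·27 + 0.48·118 = 86.96
CE = (86.96)² = 7562.0416

$7,562.04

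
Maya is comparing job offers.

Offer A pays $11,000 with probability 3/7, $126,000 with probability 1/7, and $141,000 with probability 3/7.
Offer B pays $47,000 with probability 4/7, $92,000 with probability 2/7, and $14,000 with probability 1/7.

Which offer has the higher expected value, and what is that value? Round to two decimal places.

Offer A ($83,142.86)

Offer A = 3/7 × 11000 + 1/7 × 126000 + 3/7 × 141000 = 4714.2857 + 18000 + 60428.5714 = 83142.8571
Offer B = 4/7 × 47000 + 2/7 × 92000 + 1/7 × 14000 = 26857.1429 + 26285.7143 + 2000 = 55142.8571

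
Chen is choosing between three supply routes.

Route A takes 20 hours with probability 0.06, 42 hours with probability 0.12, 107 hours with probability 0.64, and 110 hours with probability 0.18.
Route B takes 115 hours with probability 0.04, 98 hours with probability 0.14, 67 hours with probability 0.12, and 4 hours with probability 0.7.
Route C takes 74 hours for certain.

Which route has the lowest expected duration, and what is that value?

Route A = 0.06 × 20 + 0.12 × 42 + 0.64 × 107 + 0.18 × 110 = 1.2 + 5.04 + 68.48 + 19.8 = 94.52
Route B = 0.04 × 115 + 0.14 × 98 + 0.12 × 67 + 0.7 × 4 = 4.6 + 13.72 + 8.04 + 2.8 = 29.16
Route C: 74 (certain)

Route B (29.16 hours)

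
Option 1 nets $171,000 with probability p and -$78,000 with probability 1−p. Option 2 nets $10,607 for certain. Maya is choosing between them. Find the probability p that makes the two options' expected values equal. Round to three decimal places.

p = 0.356

p·171000 + (1−p)·(-78000) = 10607
249000p − 78000 = 10607
p = (10607 + 78000) / 249000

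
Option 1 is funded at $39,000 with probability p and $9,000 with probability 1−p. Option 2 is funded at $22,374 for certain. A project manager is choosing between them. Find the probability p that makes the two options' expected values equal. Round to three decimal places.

p·39000 + (1−p)·9000 = 22374
30000p + 9000 = 22374
p = (22374 − 9000) / 30000

p = 0.446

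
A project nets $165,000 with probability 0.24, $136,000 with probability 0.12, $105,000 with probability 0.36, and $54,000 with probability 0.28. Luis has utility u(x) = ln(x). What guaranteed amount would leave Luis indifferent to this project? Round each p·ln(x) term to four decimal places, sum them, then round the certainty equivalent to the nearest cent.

E[u] = 0.24·ln(165000) + 0.12·ln(136000) + 0.36·ln(105000) + 0.28·ln(54000) = 2.8833 + 1.4184 + 4.1622 + 3.0511 = 11.5150
CE = e^11.5150 ≈ 100207.67

$100,207.67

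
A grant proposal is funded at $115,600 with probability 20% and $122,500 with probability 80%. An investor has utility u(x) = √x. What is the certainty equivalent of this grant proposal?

E[u] = 0.2·√115600 + 0.8·√122500 = 0.2·340 + 0.8·350 = 348
CE = (348)² = 121104

$121,104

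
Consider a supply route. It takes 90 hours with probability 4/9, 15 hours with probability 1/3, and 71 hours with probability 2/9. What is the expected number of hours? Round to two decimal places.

EV = 4/9 × 90 + 1/3 × 15 + 2/9 × 71 = 40 + 5 + 15.7778 = 60.7778

60.78 hours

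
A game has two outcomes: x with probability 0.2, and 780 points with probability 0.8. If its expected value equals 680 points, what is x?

x = 280 points

0.2·x + 0.8·780 = 680
0.2·x = 680 − 624 = 56
x = 56 / 0.2 = 280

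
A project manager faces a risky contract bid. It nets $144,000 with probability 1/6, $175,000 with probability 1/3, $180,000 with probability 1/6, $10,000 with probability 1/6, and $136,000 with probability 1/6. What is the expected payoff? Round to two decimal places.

$136,666.67

EV = 1/6 × 144000 + 1/3 × 175000 + 1/6 × 180000 + 1/6 × 10000 + 1/6 × 136000 = 24000 + 58333.3333 + 30000 + 1666.6667 + 22666.6667 = 136666.6667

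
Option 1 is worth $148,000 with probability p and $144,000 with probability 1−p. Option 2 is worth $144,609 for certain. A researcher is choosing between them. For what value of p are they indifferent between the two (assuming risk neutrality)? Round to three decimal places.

p = 0.152

p·148000 + (1−p)·144000 = 144609
4000p + 144000 = 144609
p = (144609 − 144000) / 4000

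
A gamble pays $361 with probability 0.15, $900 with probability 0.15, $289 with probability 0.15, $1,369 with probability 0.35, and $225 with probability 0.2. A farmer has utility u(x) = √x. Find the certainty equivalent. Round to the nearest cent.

E[u] = 0.15·√361 + 0.15·√900 + 0.15·√289 + 0.35·√1369 + 0.2·√225 = 0.15·19 + 0.15·30 + 0.15·17 + 0.35·37 + 0.2·15 = 25.85
CE = (25.85)² = 668.2225

$668.22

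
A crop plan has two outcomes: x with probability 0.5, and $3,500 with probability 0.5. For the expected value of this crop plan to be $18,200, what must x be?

0.5·x + 0.5·3500 = 18200
0.5·x = 18200 − 1750 = 16450
x = 16450 / 0.5 = 32900

x = $32,900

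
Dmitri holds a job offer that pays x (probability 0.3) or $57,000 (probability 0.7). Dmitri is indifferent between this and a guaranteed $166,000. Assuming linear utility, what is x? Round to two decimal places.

x = $420,333.33

0.3·x + 0.7·57000 = 166000
0.3·x = 166000 − 39900 = 126100
x = 126100 / 0.3 = 420333.3333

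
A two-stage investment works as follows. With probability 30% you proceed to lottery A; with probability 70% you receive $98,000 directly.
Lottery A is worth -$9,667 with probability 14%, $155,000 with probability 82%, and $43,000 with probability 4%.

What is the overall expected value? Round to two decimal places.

EV(A) = 0.14 × (-9667) + 0.82 × 155000 + 0.04 × 43000 = -1353.38 + 127100 + 1720 = 127466.62
Branch B: 98000 (certain)
Overall = 0.3 × 127466.62 + 0.7 × 98000 = 38239.986 + 68600 = 106839.986

$106,839.99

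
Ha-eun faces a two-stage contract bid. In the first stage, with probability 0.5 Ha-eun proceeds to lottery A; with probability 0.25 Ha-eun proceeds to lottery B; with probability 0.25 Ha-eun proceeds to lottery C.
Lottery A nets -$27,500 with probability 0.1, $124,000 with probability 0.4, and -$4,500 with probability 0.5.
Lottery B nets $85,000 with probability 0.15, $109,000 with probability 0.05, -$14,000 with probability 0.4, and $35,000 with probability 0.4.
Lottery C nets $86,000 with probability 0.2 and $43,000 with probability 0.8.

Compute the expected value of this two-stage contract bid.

EV(A) = 0.1 × (-27500) + 0.4 × 124000 + 0.5 × (-4500) = -2750 + 49600 − 2250 = 44600
EV(B) = 0.15 × 85000 + 0.05 × 109000 + 0.4 × (-14000) + 0.4 × 35000 = 12750 + 5450 − 5600 + 14000 = 26600
EV(C) = 0.2 × 86000 + 0.8 × 43000 = 17200 + 34400 = 51600
Overall = 0.5 × 44600 + 0.25 × 26600 + 0.25 × 51600 = 22300 + 6650 + 12900 = 41850

$41,850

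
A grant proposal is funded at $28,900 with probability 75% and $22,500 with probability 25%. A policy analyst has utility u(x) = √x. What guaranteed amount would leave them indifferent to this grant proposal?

E[u] = 0.75·√28900 + 0.25·√22500 = 0.75·170 + 0.25·150 = 165
CE = (165)² = 27225

$27,225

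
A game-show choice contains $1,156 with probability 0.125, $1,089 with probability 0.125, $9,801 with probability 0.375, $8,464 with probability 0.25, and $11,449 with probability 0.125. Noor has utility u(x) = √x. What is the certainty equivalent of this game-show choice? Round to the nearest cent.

E[u] = 0.125·√1156 + 0.125·√1089 + 0.375·√9801 + 0.25·√8464 + 0.125·√11449 = 0.125·34 + 0.125·33 + 0.375·99 + 0.25·92 + 0.125·107 = 81.875
CE = (81.875)² = 6703.515625

$6,703.52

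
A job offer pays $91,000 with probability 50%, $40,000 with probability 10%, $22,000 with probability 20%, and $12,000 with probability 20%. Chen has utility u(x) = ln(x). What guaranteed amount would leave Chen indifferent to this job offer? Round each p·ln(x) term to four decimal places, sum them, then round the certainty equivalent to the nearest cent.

$42,078.83

E[u] = 0.5·ln(91000) + 0.1·ln(40000) + 0.2·ln(22000) + 0.2·ln(12000) = 5.7093 + 1.0597 + 1.9998 + 1.8785 = 10.6473
CE = e^10.6473 ≈ 42078.83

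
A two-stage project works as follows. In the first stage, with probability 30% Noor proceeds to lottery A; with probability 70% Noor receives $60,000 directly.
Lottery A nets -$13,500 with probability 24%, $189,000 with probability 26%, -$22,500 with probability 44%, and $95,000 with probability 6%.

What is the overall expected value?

$54,510

EV(A) = 0.24 × (-13500) + 0.26 × 189000 + 0.44 × (-22500) + 0.06 × 95000 = -3240 + 49140 − 9900 + 5700 = 41700
Branch B: 60000 (certain)
Overall = 0.3 × 41700 + 0.7 × 60000 = 12510 + 42000 = 54510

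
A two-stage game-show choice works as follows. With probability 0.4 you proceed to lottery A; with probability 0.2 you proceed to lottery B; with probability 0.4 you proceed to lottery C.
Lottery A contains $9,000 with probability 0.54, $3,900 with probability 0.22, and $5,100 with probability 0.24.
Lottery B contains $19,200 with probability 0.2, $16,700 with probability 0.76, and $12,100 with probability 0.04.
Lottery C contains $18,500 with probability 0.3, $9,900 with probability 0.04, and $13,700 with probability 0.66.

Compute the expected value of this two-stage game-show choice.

$12,175.20

EV(A) = 0.54 × 9000 + 0.22 × 3900 + 0.24 × 5100 = 4860 + 858 + 1224 = 6942
EV(B) = 0.2 × 19200 + 0.76 × 16700 + 0.04 × 12100 = 3840 + 12692 + 484 = 17016
EV(C) = 0.3 × 18500 + 0.04 × 9900 + 0.66 × 13700 = 5550 + 396 + 9042 = 14988
Overall = 0.4 × 6942 + 0.2 × 17016 + 0.4 × 14988 = 2776.8 + 3403.2 + 5995.2 = 12175.2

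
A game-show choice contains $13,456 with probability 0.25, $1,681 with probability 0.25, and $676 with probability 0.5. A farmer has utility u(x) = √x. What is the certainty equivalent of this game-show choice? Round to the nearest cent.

E[u] = 0.25·√13456 + 0.25·√1681 + 0.5·√676 = 0.25·116 + 0.25·41 + 0.5·26 = 52.25
CE = (52.25)² = 2730.0625

$2,730.06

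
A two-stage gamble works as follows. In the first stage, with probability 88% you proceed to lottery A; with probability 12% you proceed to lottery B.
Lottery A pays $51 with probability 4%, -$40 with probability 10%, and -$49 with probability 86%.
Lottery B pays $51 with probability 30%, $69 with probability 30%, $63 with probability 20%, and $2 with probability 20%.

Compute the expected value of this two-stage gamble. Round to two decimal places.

EV(A) = 0.04 × 51 + 0.1 × (-40) + 0.86 × (-49) = 2.04 − 4 − 42.14 = -44.1
EV(B) = 0.3 × 51 + 0.3 × 69 + 0.2 × 63 + 0.2 × 2 = 15.3 + 20.7 + 12.6 + 0.4 = 49
Overall = 0.88 × (-44.1) + 0.12 × 49 = -38.808 + 5.88 = -32.928

-$32.93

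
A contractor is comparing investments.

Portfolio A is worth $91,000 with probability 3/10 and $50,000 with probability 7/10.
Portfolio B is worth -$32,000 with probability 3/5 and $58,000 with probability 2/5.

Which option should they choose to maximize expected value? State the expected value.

Portfolio A = 3/10 × 91000 + 7/10 × 50000 = 27300 + 35000 = 62300
Portfolio B = 3/5 × (-32000) + 2/5 × 58000 = -19200 + 23200 = 4000

Portfolio A ($62,300)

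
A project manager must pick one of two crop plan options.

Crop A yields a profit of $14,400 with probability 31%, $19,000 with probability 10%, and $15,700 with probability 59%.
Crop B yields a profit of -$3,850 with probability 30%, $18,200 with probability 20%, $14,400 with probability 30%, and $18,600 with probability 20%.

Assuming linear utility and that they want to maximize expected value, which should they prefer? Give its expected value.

Crop A ($15,627)

Crop A = 0.31 × 14400 + 0.1 × 19000 + 0.59 × 15700 = 4464 + 1900 + 9263 = 15627
Crop B = 0.3 × (-3850) + 0.2 × 18200 + 0.3 × 14400 + 0.2 × 18600 = -1155 + 3640 + 4320 + 3720 = 10525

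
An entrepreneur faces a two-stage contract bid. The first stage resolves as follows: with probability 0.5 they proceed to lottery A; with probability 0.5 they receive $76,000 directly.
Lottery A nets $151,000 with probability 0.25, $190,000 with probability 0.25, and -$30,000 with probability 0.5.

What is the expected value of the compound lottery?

EV(A) = 0.25 × 151000 + 0.25 × 190000 + 0.5 × (-30000) = 37750 + 47500 − 15000 = 70250
Branch B: 76000 (certain)
Overall = 0.5 × 70250 + 0.5 × 76000 = 35125 + 38000 = 73125

$73,125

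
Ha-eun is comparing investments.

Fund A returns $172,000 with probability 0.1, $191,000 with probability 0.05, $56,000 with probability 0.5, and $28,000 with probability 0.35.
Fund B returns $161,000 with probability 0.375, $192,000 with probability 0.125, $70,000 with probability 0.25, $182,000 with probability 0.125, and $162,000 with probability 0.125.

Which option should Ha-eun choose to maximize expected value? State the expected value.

Fund B ($144,875)

Fund A = 0.1 × 172000 + 0.05 × 191000 + 0.5 × 56000 + 0.35 × 28000 = 17200 + 9550 + 28000 + 9800 = 64550
Fund B = 0.375 × 161000 + 0.125 × 192000 + 0.25 × 70000 + 0.125 × 182000 + 0.125 × 162000 = 60375 + 24000 + 17500 + 22750 + 20250 = 144875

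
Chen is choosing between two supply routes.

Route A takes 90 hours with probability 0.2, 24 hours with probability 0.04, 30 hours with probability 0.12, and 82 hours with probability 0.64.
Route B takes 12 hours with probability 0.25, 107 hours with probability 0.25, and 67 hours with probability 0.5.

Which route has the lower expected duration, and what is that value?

Route A = 0.2 × 90 + 0.04 × 24 + 0.12 × 30 + 0.64 × 82 = 18 + 0.96 + 3.6 + 52.48 = 75.04
Route B = 0.25 × 12 + 0.25 × 107 + 0.5 × 67 = 3 + 26.75 + 33.5 = 63.25

Route B (63.25 hours)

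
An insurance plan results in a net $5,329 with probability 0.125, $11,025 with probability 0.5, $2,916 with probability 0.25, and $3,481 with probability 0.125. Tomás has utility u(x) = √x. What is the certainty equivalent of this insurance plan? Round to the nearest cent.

E[u] = 0.125·√5329 + 0.5·√11025 + 0.25·√2916 + 0.125·√3481 = 0.125·73 + 0.5·105 + 0.25·54 + 0.125·59 = 82.5
CE = (82.5)² = 6806.25

$6,806.25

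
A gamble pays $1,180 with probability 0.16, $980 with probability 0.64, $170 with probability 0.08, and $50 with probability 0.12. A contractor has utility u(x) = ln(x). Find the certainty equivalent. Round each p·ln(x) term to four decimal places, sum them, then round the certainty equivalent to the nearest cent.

E[u] = 0.16·ln(1180) + 0.64·ln(980) + 0.08·ln(170) + 0.12·ln(50) = 1.1317 + 4.4080 + 0.4109 + 0.4694 = 6.4200
CE = e^6.4200 ≈ 614.00

$614.00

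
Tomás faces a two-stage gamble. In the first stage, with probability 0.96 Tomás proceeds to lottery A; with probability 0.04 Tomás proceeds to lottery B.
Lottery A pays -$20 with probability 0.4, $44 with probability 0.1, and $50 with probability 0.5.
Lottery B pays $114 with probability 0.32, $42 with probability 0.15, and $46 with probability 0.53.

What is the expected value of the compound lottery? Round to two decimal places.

$23.23

EV(A) = 0.4 × (-20) + 0.1 × 44 + 0.5 × 50 = -8 + 4.4 + 25 = 21.4
EV(B) = 0.32 × 114 + 0.15 × 42 + 0.53 × 46 = 36.48 + 6.3 + 24.38 = 67.16
Overall = 0.96 × 21.4 + 0.04 × 67.16 = 20.544 + 2.6864 = 23.2304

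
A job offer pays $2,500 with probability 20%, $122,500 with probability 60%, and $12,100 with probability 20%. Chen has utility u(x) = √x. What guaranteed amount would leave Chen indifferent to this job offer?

$58,564

E[u] = 0.2·√2500 + 0.6·√122500 + 0.2·√12100 = 0.2·50 + 0.6·350 + 0.2·110 = 242
CE = (242)² = 58564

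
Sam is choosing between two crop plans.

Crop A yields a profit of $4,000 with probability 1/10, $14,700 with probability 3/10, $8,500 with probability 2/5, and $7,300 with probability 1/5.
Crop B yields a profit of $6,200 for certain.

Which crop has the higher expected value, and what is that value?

Crop A ($9,670)

Crop A = 1/10 × 4000 + 3/10 × 14700 + 2/5 × 8500 + 1/5 × 7300 = 400 + 4410 + 3400 + 1460 = 9670
Crop B: 6200 (certain)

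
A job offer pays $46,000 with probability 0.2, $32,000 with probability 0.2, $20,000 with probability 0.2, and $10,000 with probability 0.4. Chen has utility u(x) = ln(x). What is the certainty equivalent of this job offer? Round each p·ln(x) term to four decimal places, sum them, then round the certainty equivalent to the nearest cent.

E[u] = 0.2·ln(46000) + 0.2·ln(32000) + 0.2·ln(20000) + 0.4·ln(10000) = 2.1473 + 2.0747 + 1.9807 + 3.6841 = 9.8868
CE = e^9.8868 ≈ 19669.02

$19,669.02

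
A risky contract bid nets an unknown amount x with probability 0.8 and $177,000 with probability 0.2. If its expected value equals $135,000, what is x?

0.8·x + 0.2·177000 = 135000
0.8·x = 135000 − 35400 = 99600
x = 99600 / 0.8 = 124500

x = $124,500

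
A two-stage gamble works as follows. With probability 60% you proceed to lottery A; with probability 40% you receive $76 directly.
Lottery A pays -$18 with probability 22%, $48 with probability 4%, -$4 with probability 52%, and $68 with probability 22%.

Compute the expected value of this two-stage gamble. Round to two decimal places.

EV(A) = 0.22 × (-18) + 0.04 × 48 + 0.52 × (-4) + 0.22 × 68 = -3.96 + 1.92 − 2.08 + 14.96 = 10.84
Branch B: 76 (certain)
Overall = 0.6 × 10.84 + 0.4 × 76 = 6.504 + 30.4 = 36.904

$36.90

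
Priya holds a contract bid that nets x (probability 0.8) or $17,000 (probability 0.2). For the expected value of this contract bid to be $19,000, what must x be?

x = $19,500

0.8·x + 0.2·17000 = 19000
0.8·x = 19000 − 3400 = 15600
x = 15600 / 0.8 = 19500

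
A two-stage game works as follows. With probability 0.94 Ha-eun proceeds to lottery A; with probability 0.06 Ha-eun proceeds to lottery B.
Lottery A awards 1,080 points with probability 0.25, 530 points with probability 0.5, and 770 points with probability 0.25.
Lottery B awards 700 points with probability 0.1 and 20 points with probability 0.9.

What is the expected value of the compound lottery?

689.13 points

EV(A) = 0.25 × 1080 + 0.5 × 530 + 0.25 × 770 = 270 + 265 + 192.5 = 727.5
EV(B) = 0.1 × 700 + 0.9 × 20 = 70 + 18 = 88
Overall = 0.94 × 727.5 + 0.06 × 88 = 683.85 + 5.28 = 689.13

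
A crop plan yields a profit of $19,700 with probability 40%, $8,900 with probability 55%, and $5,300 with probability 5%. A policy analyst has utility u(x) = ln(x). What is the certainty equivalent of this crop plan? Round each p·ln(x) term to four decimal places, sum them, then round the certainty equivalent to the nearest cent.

E[u] = 0.4·ln(19700) + 0.55·ln(8900) + 0.05·ln(5300) = 3.9553 + 5.0016 + 0.4288 = 9.3857
CE = e^9.3857 ≈ 11916.75

$11,916.75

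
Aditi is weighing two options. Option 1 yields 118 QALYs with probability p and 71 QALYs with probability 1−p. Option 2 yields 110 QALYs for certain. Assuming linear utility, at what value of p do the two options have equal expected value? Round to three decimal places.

p·118 + (1−p)·71 = 110
47p + 71 = 110
p = (110 − 71) / 47

p = 0.830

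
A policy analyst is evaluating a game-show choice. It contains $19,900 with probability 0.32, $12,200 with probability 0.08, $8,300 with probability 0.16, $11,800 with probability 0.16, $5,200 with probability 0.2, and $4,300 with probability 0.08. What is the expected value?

EV = 0.32 × 19900 + 0.08 × 12200 + 0.16 × 8300 + 0.16 × 11800 + 0.2 × 5200 + 0.08 × 4300 = 6368 + 976 + 1328 + 1888 + 1040 + 344 = 11944

$11,944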